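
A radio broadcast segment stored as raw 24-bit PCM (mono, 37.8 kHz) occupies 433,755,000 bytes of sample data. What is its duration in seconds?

Byte rate = 37,800 × 3 × 1 = 113,400 bytes/s.
Duration = 433,755,000 / 113,400 = 3,825 s.

3,825 seconds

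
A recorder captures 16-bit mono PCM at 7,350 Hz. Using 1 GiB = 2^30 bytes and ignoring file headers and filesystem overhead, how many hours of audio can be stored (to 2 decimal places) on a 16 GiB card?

Uncompressed byte rate = 7,350 × 2 × 1 = 14,700 bytes/s.
Capacity = 16 × 1,073,741,824 = 17,179,869,184 bytes.
17,179,869,184 / 14,700 ≈ 1168698.58 s → 324.64 hours.

324.64 hours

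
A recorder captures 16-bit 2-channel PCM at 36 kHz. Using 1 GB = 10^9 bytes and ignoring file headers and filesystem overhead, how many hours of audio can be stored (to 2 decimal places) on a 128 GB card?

246.91 hours

Uncompressed byte rate = 36,000 × 2 × 2 = 144,000 bytes/s.
Capacity = 128 × 1,000,000,000 = 128,000,000,000 bytes.
128,000,000,000 / 144,000 ≈ 888888.89 s → 246.91 hours.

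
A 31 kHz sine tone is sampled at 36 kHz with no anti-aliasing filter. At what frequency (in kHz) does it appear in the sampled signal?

Nyquist = 36,000/2 = 18,000 Hz; 31,000 Hz exceeds it.
Alias = |31,000 − 1×36,000| = |31,000 − 36,000| = 5,000 Hz = 5 kHz.

5 kHz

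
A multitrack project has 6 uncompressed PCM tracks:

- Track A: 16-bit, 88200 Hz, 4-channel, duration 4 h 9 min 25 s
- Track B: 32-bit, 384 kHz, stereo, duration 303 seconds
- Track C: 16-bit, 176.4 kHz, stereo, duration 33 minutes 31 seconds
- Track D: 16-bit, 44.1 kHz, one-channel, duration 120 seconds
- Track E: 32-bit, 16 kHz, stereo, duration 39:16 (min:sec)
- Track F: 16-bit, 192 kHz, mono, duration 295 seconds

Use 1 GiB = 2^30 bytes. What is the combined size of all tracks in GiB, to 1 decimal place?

12.4 GiB

Track A: 4 h 9 min 25 s = 14,965 s; 88,200 × 14,965 × 2 × 4 = 10,559,304,000 bytes.
Track B: 384,000 × 303 × 4 × 2 = 930,816,000 bytes.
Track C: 33 minutes 31 seconds = 2,011 s; 176,400 × 2,011 × 2 × 2 = 1,418,961,600 bytes.
Track D: 44,100 × 120 × 2 × 1 = 10,584,000 bytes.
Track E: 39:16 (min:sec) = 2,356 s; 16,000 × 2,356 × 4 × 2 = 301,568,000 bytes.
Track F: 192,000 × 295 × 2 × 1 = 113,280,000 bytes.
Total = 13,334,513,600 bytes = 12.4 GiB.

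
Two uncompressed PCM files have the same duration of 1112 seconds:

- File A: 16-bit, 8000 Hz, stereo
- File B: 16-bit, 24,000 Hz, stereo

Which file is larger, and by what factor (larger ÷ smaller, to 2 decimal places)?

File A: 8,000 × 2 × 2 = 32,000 bytes/s.
File B: 24,000 × 2 × 2 = 96,000 bytes/s.
File B is larger; ratio = 106,752,000 / 35,584,000 = 3.00.

File B, by a factor of 3.00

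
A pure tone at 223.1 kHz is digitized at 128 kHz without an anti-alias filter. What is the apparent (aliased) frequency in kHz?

Nyquist = 128,000/2 = 64,000 Hz; 223,100 Hz exceeds it.
Alias = |223,100 − 2×128,000| = |223,100 − 256,000| = 32,900 Hz = 32.9 kHz.

32.9 kHz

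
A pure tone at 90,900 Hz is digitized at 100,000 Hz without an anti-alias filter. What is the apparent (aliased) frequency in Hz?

9,100 Hz

Nyquist = 100,000/2 = 50,000 Hz; 90,900 Hz exceeds it.
Alias = |90,900 − 1×100,000| = |90,900 − 100,000| = 9,100 Hz.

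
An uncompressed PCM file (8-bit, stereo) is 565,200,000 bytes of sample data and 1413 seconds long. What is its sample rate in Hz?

200,000 Hz

Bytes = sample_rate × seconds × bytes_per_sample × channels.
sample_rate = 565,200,000 / (1,413 × 1 × 2) = 565,200,000 / 2,826 = 200,000 Hz.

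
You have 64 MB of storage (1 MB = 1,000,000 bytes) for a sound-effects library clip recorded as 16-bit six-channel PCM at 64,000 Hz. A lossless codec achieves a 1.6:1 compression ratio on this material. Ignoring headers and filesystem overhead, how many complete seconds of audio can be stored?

Uncompressed byte rate = 64,000 × 2 × 6 = 768,000 bytes/s.
After 1.6:1 compression, effective rate ≈ 480000 bytes/s.
Capacity = 64 × 1,000,000 = 64,000,000 bytes.
64,000,000 / effective rate ≈ 133.33 s → 133 seconds.

133 seconds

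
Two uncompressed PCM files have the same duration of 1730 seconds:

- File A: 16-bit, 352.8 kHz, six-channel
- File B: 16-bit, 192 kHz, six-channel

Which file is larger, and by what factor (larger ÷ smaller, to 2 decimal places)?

File A: 352,800 × 2 × 6 = 4,233,600 bytes/s.
File B: 192,000 × 2 × 6 = 2,304,000 bytes/s.
File A is larger; ratio = 7,324,128,000 / 3,985,920,000 = 1.84.

File A, by a factor of 1.84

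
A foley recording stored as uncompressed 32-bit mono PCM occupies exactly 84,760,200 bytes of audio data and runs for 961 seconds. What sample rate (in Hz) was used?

22,050 Hz

Bytes = sample_rate × seconds × bytes_per_sample × channels.
sample_rate = 84,760,200 / (961 × 4 × 1) = 84,760,200 / 3,844 = 22,050 Hz.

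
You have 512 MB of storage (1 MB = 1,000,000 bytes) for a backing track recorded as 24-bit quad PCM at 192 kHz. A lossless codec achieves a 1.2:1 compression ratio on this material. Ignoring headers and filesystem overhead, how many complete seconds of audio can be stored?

266 seconds

Uncompressed byte rate = 192,000 × 3 × 4 = 2,304,000 bytes/s.
After 1.2:1 compression, effective rate ≈ 1920000 bytes/s.
Capacity = 512 × 1,000,000 = 512,000,000 bytes.
512,000,000 / effective rate ≈ 266.67 s → 266 seconds.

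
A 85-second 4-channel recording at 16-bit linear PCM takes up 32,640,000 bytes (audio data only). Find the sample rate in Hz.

Bytes = sample_rate × seconds × bytes_per_sample × channels.
sample_rate = 32,640,000 / (85 × 2 × 4) = 32,640,000 / 680 = 48,000 Hz.

48,000 Hz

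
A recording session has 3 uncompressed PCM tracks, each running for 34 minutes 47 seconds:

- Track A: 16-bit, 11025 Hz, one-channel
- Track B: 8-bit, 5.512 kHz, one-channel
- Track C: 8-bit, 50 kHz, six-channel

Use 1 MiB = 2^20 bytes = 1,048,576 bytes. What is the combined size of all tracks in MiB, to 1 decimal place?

34 minutes 47 seconds = 2,087 s.
Track A: 11,025 × 2,087 × 2 × 1 = 46,018,350 bytes.
Track B: 5,512 × 2,087 × 1 × 1 = 11,503,544 bytes.
Track C: 50,000 × 2,087 × 1 × 6 = 626,100,000 bytes.
Total = 683,621,894 bytes = 652.0 MiB.

652.0 MiB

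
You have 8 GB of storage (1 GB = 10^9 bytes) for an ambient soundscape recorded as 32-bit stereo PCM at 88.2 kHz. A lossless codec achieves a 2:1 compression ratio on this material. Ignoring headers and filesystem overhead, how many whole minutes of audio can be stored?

Uncompressed byte rate = 88,200 × 4 × 2 = 705,600 bytes/s.
After 2:1 compression, effective rate ≈ 352800 bytes/s.
Capacity = 8 × 1,000,000,000 = 8,000,000,000 bytes.
8,000,000,000 / effective rate ≈ 22675.74 s → 377 minutes.

377 minutes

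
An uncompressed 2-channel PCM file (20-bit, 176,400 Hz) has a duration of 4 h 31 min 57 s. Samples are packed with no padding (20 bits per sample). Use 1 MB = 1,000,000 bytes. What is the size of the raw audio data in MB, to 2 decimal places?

14391.59 MB

Duration = 4 h 31 min 57 s = 16,317 s.
Bits = 176,400 × 16,317 × 20 × 2 = 115,132,752,000 bits = 14,391,594,000 bytes.
14,391,594,000 / 1,000,000 = 14391.59 MB.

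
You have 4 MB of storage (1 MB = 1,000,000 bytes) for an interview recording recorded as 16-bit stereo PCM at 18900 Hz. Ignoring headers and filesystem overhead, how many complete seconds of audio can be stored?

Uncompressed byte rate = 18,900 × 2 × 2 = 75,600 bytes/s.
Capacity = 4 × 1,000,000 = 4,000,000 bytes.
4,000,000 / 75,600 ≈ 52.91 s → 52 seconds.

52 seconds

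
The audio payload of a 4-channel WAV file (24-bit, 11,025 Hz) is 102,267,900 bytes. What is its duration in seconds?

Byte rate = 11,025 × 3 × 4 = 132,300 bytes/s.
Duration = 102,267,900 / 132,300 = 773 s.

773 seconds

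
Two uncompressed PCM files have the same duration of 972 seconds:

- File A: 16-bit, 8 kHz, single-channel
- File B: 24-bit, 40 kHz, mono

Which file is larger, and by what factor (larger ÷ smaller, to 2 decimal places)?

File B, by a factor of 7.50

File A: 8,000 × 2 × 1 = 16,000 bytes/s.
File B: 40,000 × 3 × 1 = 120,000 bytes/s.
File B is larger; ratio = 116,640,000 / 15,552,000 = 7.50.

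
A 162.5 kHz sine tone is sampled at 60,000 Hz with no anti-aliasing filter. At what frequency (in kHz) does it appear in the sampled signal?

Nyquist = 60,000/2 = 30,000 Hz; 162,500 Hz exceeds it.
Alias = |162,500 − 3×60,000| = |162,500 − 180,000| = 17,500 Hz = 17.5 kHz.

17.5 kHz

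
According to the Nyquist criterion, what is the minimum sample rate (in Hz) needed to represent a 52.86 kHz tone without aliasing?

105,720 Hz

Minimum sample rate = 2 × 52,860 Hz = 105,720 Hz.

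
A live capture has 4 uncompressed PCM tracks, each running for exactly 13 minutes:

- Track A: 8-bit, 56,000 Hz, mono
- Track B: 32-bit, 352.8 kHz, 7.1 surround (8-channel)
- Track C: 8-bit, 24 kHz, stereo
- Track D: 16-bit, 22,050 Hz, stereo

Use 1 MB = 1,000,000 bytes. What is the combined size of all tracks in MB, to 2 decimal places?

exactly 13 minutes = 780 s.
Track A: 56,000 × 780 × 1 × 1 = 43,680,000 bytes.
Track B: 352,800 × 780 × 4 × 8 = 8,805,888,000 bytes.
Track C: 24,000 × 780 × 1 × 2 = 37,440,000 bytes.
Track D: 22,050 × 780 × 2 × 2 = 68,796,000 bytes.
Total = 8,955,804,000 bytes = 8955.80 MB.

8955.80 MB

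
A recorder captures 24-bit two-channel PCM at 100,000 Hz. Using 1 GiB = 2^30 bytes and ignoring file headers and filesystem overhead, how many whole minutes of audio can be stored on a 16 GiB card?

Uncompressed byte rate = 100,000 × 3 × 2 = 600,000 bytes/s.
Capacity = 16 × 1,073,741,824 = 17,179,869,184 bytes.
17,179,869,184 / 600,000 ≈ 28633.12 s → 477 minutes.

477 minutes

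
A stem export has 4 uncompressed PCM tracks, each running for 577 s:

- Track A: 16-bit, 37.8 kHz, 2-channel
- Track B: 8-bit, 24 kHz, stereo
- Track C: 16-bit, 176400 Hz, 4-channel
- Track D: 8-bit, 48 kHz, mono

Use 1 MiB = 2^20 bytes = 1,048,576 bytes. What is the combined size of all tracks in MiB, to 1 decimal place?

912.6 MiB

Track A: 37,800 × 577 × 2 × 2 = 87,242,400 bytes.
Track B: 24,000 × 577 × 1 × 2 = 27,696,000 bytes.
Track C: 176,400 × 577 × 2 × 4 = 814,262,400 bytes.
Track D: 48,000 × 577 × 1 × 1 = 27,696,000 bytes.
Total = 956,896,800 bytes = 912.6 MiB.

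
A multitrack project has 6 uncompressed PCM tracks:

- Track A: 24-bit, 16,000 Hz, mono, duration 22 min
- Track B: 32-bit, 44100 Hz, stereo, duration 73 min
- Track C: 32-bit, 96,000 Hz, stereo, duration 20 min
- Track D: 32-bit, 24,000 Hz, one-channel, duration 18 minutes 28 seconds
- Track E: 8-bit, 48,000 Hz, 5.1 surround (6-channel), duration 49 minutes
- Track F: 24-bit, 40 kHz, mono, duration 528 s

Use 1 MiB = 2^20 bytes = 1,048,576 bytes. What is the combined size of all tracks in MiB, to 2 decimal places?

3382.37 MiB

Track A: 22 min = 1,320 s; 16,000 × 1,320 × 3 × 1 = 63,360,000 bytes.
Track B: 73 min = 4,380 s; 44,100 × 4,380 × 4 × 2 = 1,545,264,000 bytes.
Track C: 20 min = 1,200 s; 96,000 × 1,200 × 4 × 2 = 921,600,000 bytes.
Track D: 18 minutes 28 seconds = 1,108 s; 24,000 × 1,108 × 4 × 1 = 106,368,000 bytes.
Track E: 49 minutes = 2,940 s; 48,000 × 2,940 × 1 × 6 = 846,720,000 bytes.
Track F: 40,000 × 528 × 3 × 1 = 63,360,000 bytes.
Total = 3,546,672,000 bytes = 3382.37 MiB.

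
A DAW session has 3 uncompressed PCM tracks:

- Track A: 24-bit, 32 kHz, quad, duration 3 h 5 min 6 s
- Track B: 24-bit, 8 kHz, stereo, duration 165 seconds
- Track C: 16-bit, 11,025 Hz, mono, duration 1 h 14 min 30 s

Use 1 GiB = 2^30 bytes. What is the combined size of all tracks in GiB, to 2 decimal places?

4.07 GiB

Track A: 3 h 5 min 6 s = 11,106 s; 32,000 × 11,106 × 3 × 4 = 4,264,704,000 bytes.
Track B: 8,000 × 165 × 3 × 2 = 7,920,000 bytes.
Track C: 1 h 14 min 30 s = 4,470 s; 11,025 × 4,470 × 2 × 1 = 98,563,500 bytes.
Total = 4,371,187,500 bytes = 4.07 GiB.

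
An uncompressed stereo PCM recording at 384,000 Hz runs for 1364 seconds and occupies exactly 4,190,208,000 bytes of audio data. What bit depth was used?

32 bits

Bytes per sample = 4,190,208,000 / (384,000 × 1,364 × 2) = 4,190,208,000 / 1,047,552,000 = 4.
Bit depth = 4 × 8 = 32 bits.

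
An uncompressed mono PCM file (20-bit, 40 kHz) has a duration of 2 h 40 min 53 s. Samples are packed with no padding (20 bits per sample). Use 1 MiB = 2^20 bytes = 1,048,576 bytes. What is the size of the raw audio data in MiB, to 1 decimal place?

Duration = 2 h 40 min 53 s = 9,653 s.
Bits = 40,000 × 9,653 × 20 × 1 = 7,722,400,000 bits = 965,300,000 bytes.
965,300,000 / 1,048,576 = 920.6 MiB.

920.6 MiB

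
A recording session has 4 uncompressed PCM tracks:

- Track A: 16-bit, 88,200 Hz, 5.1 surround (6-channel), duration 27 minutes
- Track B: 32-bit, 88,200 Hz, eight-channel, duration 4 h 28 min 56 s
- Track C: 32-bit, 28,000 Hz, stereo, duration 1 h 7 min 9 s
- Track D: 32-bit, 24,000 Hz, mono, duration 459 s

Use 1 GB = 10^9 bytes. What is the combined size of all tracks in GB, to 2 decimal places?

Track A: 27 minutes = 1,620 s; 88,200 × 1,620 × 2 × 6 = 1,714,608,000 bytes.
Track B: 4 h 28 min 56 s = 16,136 s; 88,200 × 16,136 × 4 × 8 = 45,542,246,400 bytes.
Track C: 1 h 7 min 9 s = 4,029 s; 28,000 × 4,029 × 4 × 2 = 902,496,000 bytes.
Track D: 24,000 × 459 × 4 × 1 = 44,064,000 bytes.
Total = 48,203,414,400 bytes = 48.20 GB.

48.20 GB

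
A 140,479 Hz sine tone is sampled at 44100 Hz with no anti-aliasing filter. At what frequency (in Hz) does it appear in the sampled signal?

Nyquist = 44,100/2 = 22,050 Hz; 140,479 Hz exceeds it.
Alias = |140,479 − 3×44,100| = |140,479 − 132,300| = 8,179 Hz.

8,179 Hz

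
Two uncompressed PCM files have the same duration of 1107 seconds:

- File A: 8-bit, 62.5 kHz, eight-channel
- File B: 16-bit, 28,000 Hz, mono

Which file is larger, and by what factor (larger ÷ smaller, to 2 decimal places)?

File A, by a factor of 8.93

File A: 62,500 × 1 × 8 = 500,000 bytes/s.
File B: 28,000 × 2 × 1 = 56,000 bytes/s.
File A is larger; ratio = 553,500,000 / 61,992,000 = 8.93.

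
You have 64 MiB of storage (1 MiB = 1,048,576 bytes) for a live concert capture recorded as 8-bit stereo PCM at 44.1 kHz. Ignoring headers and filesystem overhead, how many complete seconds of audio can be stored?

760 seconds

Uncompressed byte rate = 44,100 × 1 × 2 = 88,200 bytes/s.
Capacity = 64 × 1,048,576 = 67,108,864 bytes.
67,108,864 / 88,200 ≈ 760.87 s → 760 seconds.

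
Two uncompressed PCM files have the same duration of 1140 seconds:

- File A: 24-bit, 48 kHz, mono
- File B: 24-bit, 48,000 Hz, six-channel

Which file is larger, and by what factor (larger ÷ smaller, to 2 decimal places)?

File A: 48,000 × 3 × 1 = 144,000 bytes/s.
File B: 48,000 × 3 × 6 = 864,000 bytes/s.
File B is larger; ratio = 984,960,000 / 164,160,000 = 6.00.

File B, by a factor of 6.00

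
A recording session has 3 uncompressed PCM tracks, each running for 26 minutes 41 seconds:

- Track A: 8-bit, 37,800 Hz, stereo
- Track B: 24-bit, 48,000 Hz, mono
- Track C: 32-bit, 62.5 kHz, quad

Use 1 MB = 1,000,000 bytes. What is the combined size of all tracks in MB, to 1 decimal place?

26 minutes 41 seconds = 1,601 s.
Track A: 37,800 × 1,601 × 1 × 2 = 121,035,600 bytes.
Track B: 48,000 × 1,601 × 3 × 1 = 230,544,000 bytes.
Track C: 62,500 × 1,601 × 4 × 4 = 1,601,000,000 bytes.
Total = 1,952,579,600 bytes = 1952.6 MB.

1952.6 MB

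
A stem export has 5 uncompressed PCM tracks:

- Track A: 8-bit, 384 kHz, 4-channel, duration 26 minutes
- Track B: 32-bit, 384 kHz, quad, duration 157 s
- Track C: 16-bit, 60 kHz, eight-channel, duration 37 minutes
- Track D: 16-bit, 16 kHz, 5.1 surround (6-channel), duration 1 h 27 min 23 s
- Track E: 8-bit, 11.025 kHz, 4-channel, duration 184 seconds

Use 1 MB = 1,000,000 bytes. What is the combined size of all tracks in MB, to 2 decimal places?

Track A: 26 minutes = 1,560 s; 384,000 × 1,560 × 1 × 4 = 2,396,160,000 bytes.
Track B: 384,000 × 157 × 4 × 4 = 964,608,000 bytes.
Track C: 37 minutes = 2,220 s; 60,000 × 2,220 × 2 × 8 = 2,131,200,000 bytes.
Track D: 1 h 27 min 23 s = 5,243 s; 16,000 × 5,243 × 2 × 6 = 1,006,656,000 bytes.
Track E: 11,025 × 184 × 1 × 4 = 8,114,400 bytes.
Total = 6,506,738,400 bytes = 6506.74 MB.

6506.74 MB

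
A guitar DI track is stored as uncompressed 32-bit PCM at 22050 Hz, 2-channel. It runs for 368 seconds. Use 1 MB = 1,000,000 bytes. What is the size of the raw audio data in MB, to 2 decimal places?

64.92 MB

Bytes = 22,050 samples/s × 368 s × 4 bytes/sample × 2 ch = 64,915,200 bytes.
64,915,200 / 1,000,000 = 64.92 MB.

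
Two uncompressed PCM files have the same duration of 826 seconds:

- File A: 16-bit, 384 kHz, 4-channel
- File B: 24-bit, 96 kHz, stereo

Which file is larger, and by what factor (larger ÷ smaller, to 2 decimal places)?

File A: 384,000 × 2 × 4 = 3,072,000 bytes/s.
File B: 96,000 × 3 × 2 = 576,000 bytes/s.
File A is larger; ratio = 2,537,472,000 / 475,776,000 = 5.33.

File A, by a factor of 5.33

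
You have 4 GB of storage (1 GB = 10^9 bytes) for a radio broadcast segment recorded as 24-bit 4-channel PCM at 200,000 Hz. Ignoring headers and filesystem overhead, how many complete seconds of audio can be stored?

1,666 seconds

Uncompressed byte rate = 200,000 × 3 × 4 = 2,400,000 bytes/s.
Capacity = 4 × 1,000,000,000 = 4,000,000,000 bytes.
4,000,000,000 / 2,400,000 ≈ 1666.67 s → 1,666 seconds.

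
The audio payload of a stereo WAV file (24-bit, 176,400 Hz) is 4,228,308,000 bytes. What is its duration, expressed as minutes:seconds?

66:35

Byte rate = 176,400 × 3 × 2 = 1,058,400 bytes/s.
Duration = 4,228,308,000 / 1,058,400 = 3,995 s.
3,995 s = 66:35.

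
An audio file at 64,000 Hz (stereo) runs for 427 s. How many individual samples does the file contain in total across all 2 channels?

54,656,000 samples

64,000 × 427 s × 2 ch = 54,656,000 samples.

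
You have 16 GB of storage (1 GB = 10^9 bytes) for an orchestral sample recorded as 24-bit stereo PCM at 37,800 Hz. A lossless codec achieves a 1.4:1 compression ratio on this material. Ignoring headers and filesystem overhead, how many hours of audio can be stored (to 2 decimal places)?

Uncompressed byte rate = 37,800 × 3 × 2 = 226,800 bytes/s.
After 1.4:1 compression, effective rate ≈ 162000 bytes/s.
Capacity = 16 × 1,000,000,000 = 16,000,000,000 bytes.
16,000,000,000 / effective rate ≈ 98765.43 s → 27.43 hours.

27.43 hours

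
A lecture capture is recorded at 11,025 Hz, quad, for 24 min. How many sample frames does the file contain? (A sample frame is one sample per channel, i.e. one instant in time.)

24 min = 1,440 s.
11,025 samples/s × 1,440 s = 15,876,000 frames.

15,876,000 sample frames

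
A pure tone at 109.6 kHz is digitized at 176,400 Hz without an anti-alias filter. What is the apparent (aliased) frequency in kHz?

Nyquist = 176,400/2 = 88,200 Hz; 109,600 Hz exceeds it.
Alias = |109,600 − 1×176,400| = |109,600 − 176,400| = 66,800 Hz = 66.8 kHz.

66.8 kHz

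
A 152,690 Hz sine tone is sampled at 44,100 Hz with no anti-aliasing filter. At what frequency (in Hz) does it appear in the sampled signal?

Nyquist = 44,100/2 = 22,050 Hz; 152,690 Hz exceeds it.
Alias = |152,690 − 3×44,100| = |152,690 − 132,300| = 20,390 Hz.

20,390 Hz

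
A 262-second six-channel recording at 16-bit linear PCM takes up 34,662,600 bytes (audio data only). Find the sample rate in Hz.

Bytes = sample_rate × seconds × bytes_per_sample × channels.
sample_rate = 34,662,600 / (262 × 2 × 6) = 34,662,600 / 3,144 = 11,025 Hz.

11,025 Hz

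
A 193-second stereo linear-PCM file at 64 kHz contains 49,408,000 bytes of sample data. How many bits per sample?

16 bits

Bytes per sample = 49,408,000 / (64,000 × 193 × 2) = 49,408,000 / 24,704,000 = 2.
Bit depth = 2 × 8 = 16 bits.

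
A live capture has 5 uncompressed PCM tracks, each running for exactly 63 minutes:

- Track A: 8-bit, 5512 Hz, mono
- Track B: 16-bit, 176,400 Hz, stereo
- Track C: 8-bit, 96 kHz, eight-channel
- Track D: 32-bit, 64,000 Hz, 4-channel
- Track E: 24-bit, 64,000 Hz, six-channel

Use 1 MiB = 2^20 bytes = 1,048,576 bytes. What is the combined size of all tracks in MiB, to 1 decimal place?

exactly 63 minutes = 3,780 s.
Track A: 5,512 × 3,780 × 1 × 1 = 20,835,360 bytes.
Track B: 176,400 × 3,780 × 2 × 2 = 2,667,168,000 bytes.
Track C: 96,000 × 3,780 × 1 × 8 = 2,903,040,000 bytes.
Track D: 64,000 × 3,780 × 4 × 4 = 3,870,720,000 bytes.
Track E: 64,000 × 3,780 × 3 × 6 = 4,354,560,000 bytes.
Total = 13,816,323,360 bytes = 13176.3 MiB.

13176.3 MiB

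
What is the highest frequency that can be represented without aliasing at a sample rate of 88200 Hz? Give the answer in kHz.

Nyquist frequency = sample rate / 2 = 88,200 / 2 = 44.1 kHz.

44.1 kHz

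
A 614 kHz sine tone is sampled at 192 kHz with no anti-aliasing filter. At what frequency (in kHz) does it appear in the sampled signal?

38 kHz

Nyquist = 192,000/2 = 96,000 Hz; 614,000 Hz exceeds it.
Alias = |614,000 − 3×192,000| = |614,000 − 576,000| = 38,000 Hz = 38 kHz.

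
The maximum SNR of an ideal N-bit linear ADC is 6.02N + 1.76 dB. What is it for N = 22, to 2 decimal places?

134.20 dB

6.02 × 22 + 1.76 = 134.20 dB.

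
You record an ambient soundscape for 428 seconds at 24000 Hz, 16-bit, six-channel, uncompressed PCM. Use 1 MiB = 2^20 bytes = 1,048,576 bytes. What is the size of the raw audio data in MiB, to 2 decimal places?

117.55 MiB

Bytes = 24,000 samples/s × 428 s × 2 bytes/sample × 6 ch = 123,264,000 bytes.
123,264,000 / 1,048,576 = 117.55 MiB.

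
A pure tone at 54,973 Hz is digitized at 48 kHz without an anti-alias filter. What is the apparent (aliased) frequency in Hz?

Nyquist = 48,000/2 = 24,000 Hz; 54,973 Hz exceeds it.
Alias = |54,973 − 1×48,000| = |54,973 − 48,000| = 6,973 Hz.

6,973 Hz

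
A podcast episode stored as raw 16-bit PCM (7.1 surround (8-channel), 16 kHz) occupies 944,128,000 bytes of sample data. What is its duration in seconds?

Byte rate = 16,000 × 2 × 8 = 256,000 bytes/s.
Duration = 944,128,000 / 256,000 = 3,688 s.

3,688 seconds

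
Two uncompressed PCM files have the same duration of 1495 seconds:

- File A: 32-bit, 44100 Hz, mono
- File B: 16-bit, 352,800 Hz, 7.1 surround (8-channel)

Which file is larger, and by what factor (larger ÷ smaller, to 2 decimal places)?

File B, by a factor of 32.00

File A: 44,100 × 4 × 1 = 176,400 bytes/s.
File B: 352,800 × 2 × 8 = 5,644,800 bytes/s.
File B is larger; ratio = 8,438,976,000 / 263,718,000 = 32.00.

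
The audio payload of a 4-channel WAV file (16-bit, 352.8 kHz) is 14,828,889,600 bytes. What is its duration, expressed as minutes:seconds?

87:34

Byte rate = 352,800 × 2 × 4 = 2,822,400 bytes/s.
Duration = 14,828,889,600 / 2,822,400 = 5,254 s.
5,254 s = 87:34.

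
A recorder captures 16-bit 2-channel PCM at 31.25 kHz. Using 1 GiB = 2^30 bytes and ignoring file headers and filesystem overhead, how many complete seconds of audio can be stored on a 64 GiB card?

549,755 seconds

Uncompressed byte rate = 31,250 × 2 × 2 = 125,000 bytes/s.
Capacity = 64 × 1,073,741,824 = 68,719,476,736 bytes.
68,719,476,736 / 125,000 ≈ 549755.81 s → 549,755 seconds.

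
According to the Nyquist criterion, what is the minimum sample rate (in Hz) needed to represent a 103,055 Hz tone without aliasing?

206,110 Hz

Minimum sample rate = 2 × 103,055 Hz = 206,110 Hz.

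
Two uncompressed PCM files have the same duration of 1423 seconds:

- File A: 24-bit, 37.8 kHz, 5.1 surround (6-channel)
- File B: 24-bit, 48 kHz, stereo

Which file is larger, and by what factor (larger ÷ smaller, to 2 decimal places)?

File A, by a factor of 2.36

File A: 37,800 × 3 × 6 = 680,400 bytes/s.
File B: 48,000 × 3 × 2 = 288,000 bytes/s.
File A is larger; ratio = 968,209,200 / 409,824,000 = 2.36.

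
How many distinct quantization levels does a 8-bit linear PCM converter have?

2^8 = 256.

256 levels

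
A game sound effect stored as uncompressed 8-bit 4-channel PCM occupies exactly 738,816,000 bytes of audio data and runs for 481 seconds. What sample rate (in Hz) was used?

Bytes = sample_rate × seconds × bytes_per_sample × channels.
sample_rate = 738,816,000 / (481 × 1 × 4) = 738,816,000 / 1,924 = 384,000 Hz.

384,000 Hz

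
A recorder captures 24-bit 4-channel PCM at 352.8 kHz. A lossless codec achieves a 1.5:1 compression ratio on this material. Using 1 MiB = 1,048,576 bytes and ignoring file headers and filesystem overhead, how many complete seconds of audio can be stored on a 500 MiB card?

Uncompressed byte rate = 352,800 × 3 × 4 = 4,233,600 bytes/s.
After 1.5:1 compression, effective rate ≈ 2822400 bytes/s.
Capacity = 500 × 1,048,576 = 524,288,000 bytes.
524,288,000 / effective rate ≈ 185.76 s → 185 seconds.

185 seconds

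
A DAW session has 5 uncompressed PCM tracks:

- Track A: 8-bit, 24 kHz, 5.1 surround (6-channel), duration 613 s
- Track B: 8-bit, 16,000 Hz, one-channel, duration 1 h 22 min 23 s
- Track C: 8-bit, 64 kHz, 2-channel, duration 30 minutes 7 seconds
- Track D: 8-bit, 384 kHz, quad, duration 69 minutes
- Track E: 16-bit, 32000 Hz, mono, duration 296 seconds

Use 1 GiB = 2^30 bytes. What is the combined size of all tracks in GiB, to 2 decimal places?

Track A: 24,000 × 613 × 1 × 6 = 88,272,000 bytes.
Track B: 1 h 22 min 23 s = 4,943 s; 16,000 × 4,943 × 1 × 1 = 79,088,000 bytes.
Track C: 30 minutes 7 seconds = 1,807 s; 64,000 × 1,807 × 1 × 2 = 231,296,000 bytes.
Track D: 69 minutes = 4,140 s; 384,000 × 4,140 × 1 × 4 = 6,359,040,000 bytes.
Track E: 32,000 × 296 × 2 × 1 = 18,944,000 bytes.
Total = 6,776,640,000 bytes = 6.31 GiB.

6.31 GiB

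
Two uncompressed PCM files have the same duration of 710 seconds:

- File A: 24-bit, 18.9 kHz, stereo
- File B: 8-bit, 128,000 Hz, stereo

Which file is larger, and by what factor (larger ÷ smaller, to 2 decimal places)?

File A: 18,900 × 3 × 2 = 113,400 bytes/s.
File B: 128,000 × 1 × 2 = 256,000 bytes/s.
File B is larger; ratio = 181,760,000 / 80,514,000 = 2.26.

File B, by a factor of 2.26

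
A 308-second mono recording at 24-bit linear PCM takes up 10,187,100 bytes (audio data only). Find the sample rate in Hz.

11,025 Hz

Bytes = sample_rate × seconds × bytes_per_sample × channels.
sample_rate = 10,187,100 / (308 × 3 × 1) = 10,187,100 / 924 = 11,025 Hz.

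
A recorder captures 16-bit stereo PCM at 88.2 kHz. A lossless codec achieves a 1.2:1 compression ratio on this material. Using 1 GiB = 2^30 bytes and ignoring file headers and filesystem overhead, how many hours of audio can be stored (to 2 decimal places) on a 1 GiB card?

Uncompressed byte rate = 88,200 × 2 × 2 = 352,800 bytes/s.
After 1.2:1 compression, effective rate ≈ 294000 bytes/s.
Capacity = 1 × 1,073,741,824 = 1,073,741,824 bytes.
1,073,741,824 / effective rate ≈ 3652.18 s → 1.01 hours.

1.01 hours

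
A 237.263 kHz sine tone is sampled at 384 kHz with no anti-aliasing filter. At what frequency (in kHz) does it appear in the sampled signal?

146.737 kHz

Nyquist = 384,000/2 = 192,000 Hz; 237,263 Hz exceeds it.
Alias = |237,263 − 1×384,000| = |237,263 − 384,000| = 146,737 Hz = 146.737 kHz.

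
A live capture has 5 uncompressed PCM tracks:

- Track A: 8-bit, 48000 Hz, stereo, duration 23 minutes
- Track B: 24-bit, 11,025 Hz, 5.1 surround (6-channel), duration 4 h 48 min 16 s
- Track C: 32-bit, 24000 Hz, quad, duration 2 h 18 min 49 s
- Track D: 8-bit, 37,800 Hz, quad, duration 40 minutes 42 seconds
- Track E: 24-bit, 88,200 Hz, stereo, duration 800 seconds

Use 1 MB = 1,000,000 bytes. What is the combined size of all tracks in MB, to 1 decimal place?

Track A: 23 minutes = 1,380 s; 48,000 × 1,380 × 1 × 2 = 132,480,000 bytes.
Track B: 4 h 48 min 16 s = 17,296 s; 11,025 × 17,296 × 3 × 6 = 3,432,391,200 bytes.
Track C: 2 h 18 min 49 s = 8,329 s; 24,000 × 8,329 × 4 × 4 = 3,198,336,000 bytes.
Track D: 40 minutes 42 seconds = 2,442 s; 37,800 × 2,442 × 1 × 4 = 369,230,400 bytes.
Track E: 88,200 × 800 × 3 × 2 = 423,360,000 bytes.
Total = 7,555,797,600 bytes = 7555.8 MB.

7555.8 MB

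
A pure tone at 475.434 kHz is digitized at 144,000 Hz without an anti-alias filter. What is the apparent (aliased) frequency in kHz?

43.434 kHz

Nyquist = 144,000/2 = 72,000 Hz; 475,434 Hz exceeds it.
Alias = |475,434 − 3×144,000| = |475,434 − 432,000| = 43,434 Hz = 43.434 kHz.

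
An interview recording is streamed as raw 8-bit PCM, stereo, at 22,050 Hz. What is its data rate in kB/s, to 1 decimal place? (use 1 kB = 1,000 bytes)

Bit rate = 22,050 × 8 × 2 = 352,800 bits/s.
352,800 / 8 = 44,100 B/s = 44.1 kB/s.

44.1 kB/s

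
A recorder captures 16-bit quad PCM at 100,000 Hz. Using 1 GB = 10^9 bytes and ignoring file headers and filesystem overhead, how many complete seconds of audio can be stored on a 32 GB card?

40,000 seconds

Uncompressed byte rate = 100,000 × 2 × 4 = 800,000 bytes/s.
Capacity = 32 × 1,000,000,000 = 32,000,000,000 bytes.
32,000,000,000 / 800,000 ≈ 40000 s → 40,000 seconds.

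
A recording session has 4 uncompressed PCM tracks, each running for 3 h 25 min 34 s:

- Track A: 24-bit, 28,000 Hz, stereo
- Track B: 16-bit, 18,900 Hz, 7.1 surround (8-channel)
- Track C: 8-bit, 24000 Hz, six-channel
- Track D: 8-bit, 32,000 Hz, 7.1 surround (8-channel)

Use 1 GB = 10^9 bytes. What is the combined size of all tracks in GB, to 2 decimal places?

10.74 GB

3 h 25 min 34 s = 12,334 s.
Track A: 28,000 × 12,334 × 3 × 2 = 2,072,112,000 bytes.
Track B: 18,900 × 12,334 × 2 × 8 = 3,729,801,600 bytes.
Track C: 24,000 × 12,334 × 1 × 6 = 1,776,096,000 bytes.
Track D: 32,000 × 12,334 × 1 × 8 = 3,157,504,000 bytes.
Total = 10,735,513,600 bytes = 10.74 GB.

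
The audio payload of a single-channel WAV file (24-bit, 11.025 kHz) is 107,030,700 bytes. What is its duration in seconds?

Byte rate = 11,025 × 3 × 1 = 33,075 bytes/s.
Duration = 107,030,700 / 33,075 = 3,236 s.

3,236 seconds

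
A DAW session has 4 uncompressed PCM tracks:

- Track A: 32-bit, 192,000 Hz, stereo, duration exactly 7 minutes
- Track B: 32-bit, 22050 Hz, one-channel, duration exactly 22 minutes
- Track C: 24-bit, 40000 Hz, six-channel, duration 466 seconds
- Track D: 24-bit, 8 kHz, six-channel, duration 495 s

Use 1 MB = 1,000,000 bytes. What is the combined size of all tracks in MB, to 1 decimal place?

1168.3 MB

Track A: exactly 7 minutes = 420 s; 192,000 × 420 × 4 × 2 = 645,120,000 bytes.
Track B: exactly 22 minutes = 1,320 s; 22,050 × 1,320 × 4 × 1 = 116,424,000 bytes.
Track C: 40,000 × 466 × 3 × 6 = 335,520,000 bytes.
Track D: 8,000 × 495 × 3 × 6 = 71,280,000 bytes.
Total = 1,168,344,000 bytes = 1168.3 MB.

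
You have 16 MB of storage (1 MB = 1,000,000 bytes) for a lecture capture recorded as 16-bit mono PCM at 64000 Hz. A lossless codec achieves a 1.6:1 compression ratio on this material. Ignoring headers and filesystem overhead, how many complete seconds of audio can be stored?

200 seconds

Uncompressed byte rate = 64,000 × 2 × 1 = 128,000 bytes/s.
After 1.6:1 compression, effective rate ≈ 80000 bytes/s.
Capacity = 16 × 1,000,000 = 16,000,000 bytes.
16,000,000 / effective rate ≈ 200 s → 200 seconds.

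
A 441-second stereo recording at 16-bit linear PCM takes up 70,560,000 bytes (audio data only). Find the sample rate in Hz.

40,000 Hz

Bytes = sample_rate × seconds × bytes_per_sample × channels.
sample_rate = 70,560,000 / (441 × 2 × 2) = 70,560,000 / 1,764 = 40,000 Hz.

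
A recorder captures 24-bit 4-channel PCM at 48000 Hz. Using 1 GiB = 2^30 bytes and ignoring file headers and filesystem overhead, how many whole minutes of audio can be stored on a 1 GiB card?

Uncompressed byte rate = 48,000 × 3 × 4 = 576,000 bytes/s.
Capacity = 1 × 1,073,741,824 = 1,073,741,824 bytes.
1,073,741,824 / 576,000 ≈ 1864.14 s → 31 minutes.

31 minutes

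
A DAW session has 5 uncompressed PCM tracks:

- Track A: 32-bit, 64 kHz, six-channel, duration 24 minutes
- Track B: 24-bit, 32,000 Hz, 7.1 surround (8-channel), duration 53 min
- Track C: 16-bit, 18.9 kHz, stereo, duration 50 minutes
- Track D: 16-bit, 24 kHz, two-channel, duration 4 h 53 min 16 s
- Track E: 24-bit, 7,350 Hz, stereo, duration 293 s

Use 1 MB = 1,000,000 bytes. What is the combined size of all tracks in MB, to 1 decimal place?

6583.0 MB

Track A: 24 minutes = 1,440 s; 64,000 × 1,440 × 4 × 6 = 2,211,840,000 bytes.
Track B: 53 min = 3,180 s; 32,000 × 3,180 × 3 × 8 = 2,442,240,000 bytes.
Track C: 50 minutes = 3,000 s; 18,900 × 3,000 × 2 × 2 = 226,800,000 bytes.
Track D: 4 h 53 min 16 s = 17,596 s; 24,000 × 17,596 × 2 × 2 = 1,689,216,000 bytes.
Track E: 7,350 × 293 × 3 × 2 = 12,921,300 bytes.
Total = 6,583,017,300 bytes = 6583.0 MB.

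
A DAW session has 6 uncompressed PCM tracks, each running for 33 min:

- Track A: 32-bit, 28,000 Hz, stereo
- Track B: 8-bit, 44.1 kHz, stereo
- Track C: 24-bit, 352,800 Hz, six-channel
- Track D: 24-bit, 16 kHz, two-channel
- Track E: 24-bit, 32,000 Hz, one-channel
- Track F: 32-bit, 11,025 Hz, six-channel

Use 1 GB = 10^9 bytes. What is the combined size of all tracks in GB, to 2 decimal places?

14.10 GB

33 min = 1,980 s.
Track A: 28,000 × 1,980 × 4 × 2 = 443,520,000 bytes.
Track B: 44,100 × 1,980 × 1 × 2 = 174,636,000 bytes.
Track C: 352,800 × 1,980 × 3 × 6 = 12,573,792,000 bytes.
Track D: 16,000 × 1,980 × 3 × 2 = 190,080,000 bytes.
Track E: 32,000 × 1,980 × 3 × 1 = 190,080,000 bytes.
Track F: 11,025 × 1,980 × 4 × 6 = 523,908,000 bytes.
Total = 14,096,016,000 bytes = 14.10 GB.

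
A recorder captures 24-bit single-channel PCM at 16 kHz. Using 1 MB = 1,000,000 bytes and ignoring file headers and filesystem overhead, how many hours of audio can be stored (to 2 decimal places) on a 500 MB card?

2.89 hours

Uncompressed byte rate = 16,000 × 3 × 1 = 48,000 bytes/s.
Capacity = 500 × 1,000,000 = 500,000,000 bytes.
500,000,000 / 48,000 ≈ 10416.67 s → 2.89 hours.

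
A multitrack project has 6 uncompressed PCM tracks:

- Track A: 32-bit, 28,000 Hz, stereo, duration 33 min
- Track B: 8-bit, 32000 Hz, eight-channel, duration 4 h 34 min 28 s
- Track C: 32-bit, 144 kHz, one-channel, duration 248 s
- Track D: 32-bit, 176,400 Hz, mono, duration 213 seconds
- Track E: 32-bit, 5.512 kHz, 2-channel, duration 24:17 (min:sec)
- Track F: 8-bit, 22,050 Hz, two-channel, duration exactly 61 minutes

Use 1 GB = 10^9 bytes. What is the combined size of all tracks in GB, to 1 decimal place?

5.2 GB

Track A: 33 min = 1,980 s; 28,000 × 1,980 × 4 × 2 = 443,520,000 bytes.
Track B: 4 h 34 min 28 s = 16,468 s; 32,000 × 16,468 × 1 × 8 = 4,215,808,000 bytes.
Track C: 144,000 × 248 × 4 × 1 = 142,848,000 bytes.
Track D: 176,400 × 213 × 4 × 1 = 150,292,800 bytes.
Track E: 24:17 (min:sec) = 1,457 s; 5,512 × 1,457 × 4 × 2 = 64,247,872 bytes.
Track F: exactly 61 minutes = 3,660 s; 22,050 × 3,660 × 1 × 2 = 161,406,000 bytes.
Total = 5,178,122,672 bytes = 5.2 GB.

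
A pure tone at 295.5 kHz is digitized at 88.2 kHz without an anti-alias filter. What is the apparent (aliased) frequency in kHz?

30.9 kHz

Nyquist = 88,200/2 = 44,100 Hz; 295,500 Hz exceeds it.
Alias = |295,500 − 3×88,200| = |295,500 − 264,600| = 30,900 Hz = 30.9 kHz.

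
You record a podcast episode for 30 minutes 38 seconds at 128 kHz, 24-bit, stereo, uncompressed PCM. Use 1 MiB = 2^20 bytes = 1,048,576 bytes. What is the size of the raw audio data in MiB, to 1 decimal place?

Duration = 30 minutes 38 seconds = 1,838 s.
Bytes = 128,000 samples/s × 1,838 s × 3 bytes/sample × 2 ch = 1,411,584,000 bytes.
1,411,584,000 / 1,048,576 = 1346.2 MiB.

1346.2 MiB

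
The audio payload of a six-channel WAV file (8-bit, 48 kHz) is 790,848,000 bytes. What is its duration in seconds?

2,746 seconds

Byte rate = 48,000 × 1 × 6 = 288,000 bytes/s.
Duration = 790,848,000 / 288,000 = 2,746 s.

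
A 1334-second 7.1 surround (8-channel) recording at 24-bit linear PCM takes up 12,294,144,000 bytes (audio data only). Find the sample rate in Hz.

Bytes = sample_rate × seconds × bytes_per_sample × channels.
sample_rate = 12,294,144,000 / (1,334 × 3 × 8) = 12,294,144,000 / 32,016 = 384,000 Hz.

384,000 Hz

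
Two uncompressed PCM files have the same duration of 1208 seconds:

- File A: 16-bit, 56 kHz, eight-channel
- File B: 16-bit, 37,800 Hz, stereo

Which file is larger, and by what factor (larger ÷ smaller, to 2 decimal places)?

File A, by a factor of 5.93

File A: 56,000 × 2 × 8 = 896,000 bytes/s.
File B: 37,800 × 2 × 2 = 151,200 bytes/s.
File A is larger; ratio = 1,082,368,000 / 182,649,600 = 5.93.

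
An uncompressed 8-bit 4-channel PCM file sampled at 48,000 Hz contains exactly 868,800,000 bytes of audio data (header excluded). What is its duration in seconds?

4,525 seconds

Byte rate = 48,000 × 1 × 4 = 192,000 bytes/s.
Duration = 868,800,000 / 192,000 = 4,525 s.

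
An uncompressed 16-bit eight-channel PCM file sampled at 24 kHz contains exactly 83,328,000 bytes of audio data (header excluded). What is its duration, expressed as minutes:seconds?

Byte rate = 24,000 × 2 × 8 = 384,000 bytes/s.
Duration = 83,328,000 / 384,000 = 217 s.
217 s = 3:37.

3:37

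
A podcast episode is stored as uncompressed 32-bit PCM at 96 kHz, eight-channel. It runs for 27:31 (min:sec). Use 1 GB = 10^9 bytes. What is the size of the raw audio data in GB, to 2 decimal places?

Duration = 27:31 (min:sec) = 1,651 s.
Bytes = 96,000 samples/s × 1,651 s × 4 bytes/sample × 8 ch = 5,071,872,000 bytes.
5,071,872,000 / 1,000,000,000 = 5.07 GB.

5.07 GB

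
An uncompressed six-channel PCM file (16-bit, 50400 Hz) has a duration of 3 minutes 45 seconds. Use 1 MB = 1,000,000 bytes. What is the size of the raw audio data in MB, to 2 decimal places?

136.08 MB

Duration = 3 minutes 45 seconds = 225 s.
Bytes = 50,400 samples/s × 225 s × 2 bytes/sample × 6 ch = 136,080,000 bytes.
136,080,000 / 1,000,000 = 136.08 MB.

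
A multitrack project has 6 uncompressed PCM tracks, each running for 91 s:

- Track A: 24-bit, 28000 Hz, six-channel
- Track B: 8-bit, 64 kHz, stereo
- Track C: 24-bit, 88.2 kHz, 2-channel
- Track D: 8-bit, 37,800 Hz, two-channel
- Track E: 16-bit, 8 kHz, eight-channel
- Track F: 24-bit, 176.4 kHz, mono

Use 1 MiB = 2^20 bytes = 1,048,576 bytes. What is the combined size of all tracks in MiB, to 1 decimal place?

164.4 MiB

Track A: 28,000 × 91 × 3 × 6 = 45,864,000 bytes.
Track B: 64,000 × 91 × 1 × 2 = 11,648,000 bytes.
Track C: 88,200 × 91 × 3 × 2 = 48,157,200 bytes.
Track D: 37,800 × 91 × 1 × 2 = 6,879,600 bytes.
Track E: 8,000 × 91 × 2 × 8 = 11,648,000 bytes.
Track F: 176,400 × 91 × 3 × 1 = 48,157,200 bytes.
Total = 172,354,000 bytes = 164.4 MiB.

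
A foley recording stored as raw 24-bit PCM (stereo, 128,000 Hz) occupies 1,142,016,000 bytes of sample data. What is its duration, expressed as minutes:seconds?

Byte rate = 128,000 × 3 × 2 = 768,000 bytes/s.
Duration = 1,142,016,000 / 768,000 = 1,487 s.
1,487 s = 24:47.

24:47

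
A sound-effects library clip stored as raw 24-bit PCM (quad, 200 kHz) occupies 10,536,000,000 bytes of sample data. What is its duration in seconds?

Byte rate = 200,000 × 3 × 4 = 2,400,000 bytes/s.
Duration = 10,536,000,000 / 2,400,000 = 4,390 s.

4,390 seconds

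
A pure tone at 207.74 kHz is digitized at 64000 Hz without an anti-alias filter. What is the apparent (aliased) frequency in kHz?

Nyquist = 64,000/2 = 32,000 Hz; 207,740 Hz exceeds it.
Alias = |207,740 − 3×64,000| = |207,740 − 192,000| = 15,740 Hz = 15.74 kHz.

15.74 kHz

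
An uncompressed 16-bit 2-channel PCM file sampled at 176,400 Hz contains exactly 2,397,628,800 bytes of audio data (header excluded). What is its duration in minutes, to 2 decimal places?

Byte rate = 176,400 × 2 × 2 = 705,600 bytes/s.
Duration = 2,397,628,800 / 705,600 = 3,398 s.
3,398 s / 60 = 56.63 minutes.

56.63 minutes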